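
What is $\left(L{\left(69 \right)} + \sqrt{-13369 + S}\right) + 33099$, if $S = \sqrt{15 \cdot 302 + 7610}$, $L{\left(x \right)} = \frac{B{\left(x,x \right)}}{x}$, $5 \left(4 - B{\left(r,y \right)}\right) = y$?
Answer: $\frac{11419106}{345} + \sqrt{-13369 + 2 \sqrt{3035}} \approx 33099.0 + 115.15 i$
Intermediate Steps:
$B{\left(r,y \right)} = 4 - \frac{y}{5}$
$L{\left(x \right)} = \frac{4 - \frac{x}{5}}{x}$
$S = 2 \sqrt{3035}$ ($S = \sqrt{4530 + 7610} = \sqrt{12140} = 2 \sqrt{3035} \approx 110.18$)
$\left(L{\left(69 \right)} + \sqrt{-13369 + S}\right) + 33099 = \left(\frac{20 - 69}{5 \cdot 69} + \sqrt{-13369 + 2 \sqrt{3035}}\right) + 33099 = \left(\frac{1}{5} \cdot \frac{1}{69} \left(20 - 69\right) + \sqrt{-13369 + 2 \sqrt{3035}}\right) + 33099 = \left(\frac{1}{5} \cdot \frac{1}{69} \left(-49\right) + \sqrt{-13369 + 2 \sqrt{3035}}\right) + 33099 = \left(- \frac{49}{345} + \sqrt{-13369 + 2 \sqrt{3035}}\right) + 33099 = \frac{11419106}{345} + \sqrt{-13369 + 2 \sqrt{3035}}$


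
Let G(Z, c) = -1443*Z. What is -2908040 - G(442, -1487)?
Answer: -2270234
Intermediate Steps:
-2908040 - G(442, -1487) = -2908040 - (-1443)*442 = -2908040 - 1*(-637806) = -2908040 + 637806 = -2270234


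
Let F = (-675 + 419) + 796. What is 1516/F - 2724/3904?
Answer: 277969/131760 ≈ 2.1097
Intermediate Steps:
F = 540 (F = -256 + 796 = 540)
1516/F - 2724/3904 = 1516/540 - 2724/3904 = 1516*(1/540) - 2724*1/3904 = 379/135 - 681/976 = 277969/131760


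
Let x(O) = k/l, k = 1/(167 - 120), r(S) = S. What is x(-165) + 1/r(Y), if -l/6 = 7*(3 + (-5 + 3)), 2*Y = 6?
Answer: 219/658 ≈ 0.33283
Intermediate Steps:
Y = 3 (Y = (1/2)*6 = 3)
k = 1/47 ≈ 0.021277
l = -42 (l = -42*(3 + (-5 + 3)) = -42*(3 - 2) = -42 ≈ -42.000)
x(O) = -1/1974 (x(O) = (1/47)/(-42) = (1/47)*(-1/42) = -1/1974)
x(-165) + 1/r(Y) = -1/1974 + 1/3 = 219/658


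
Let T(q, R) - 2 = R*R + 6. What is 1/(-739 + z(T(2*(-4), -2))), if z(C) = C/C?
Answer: -1/738 ≈ -0.0013550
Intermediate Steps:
T(q, R) = 8 + R² (T(q, R) = 2 + (R*R + 6) = 2 + (R² + 6) = 2 + (6 + R²) = 8 + R²)
z(C) = 1
1/(-739 + z(T(2*(-4), -2))) = 1/(-739 + 1) = 1/(-738) = -1/738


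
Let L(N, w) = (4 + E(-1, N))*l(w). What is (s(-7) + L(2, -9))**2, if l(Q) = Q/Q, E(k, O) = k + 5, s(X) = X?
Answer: 1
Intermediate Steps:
E(k, O) = 5 + k
l(Q) = 1
L(N, w) = 8 (L(N, w) = (4 + (5 - 1))*1 = (4 + 4)*1 = 8*1 = 8)
(s(-7) + L(2, -9))**2 = (-7 + 8)**2 = 1**2 = 1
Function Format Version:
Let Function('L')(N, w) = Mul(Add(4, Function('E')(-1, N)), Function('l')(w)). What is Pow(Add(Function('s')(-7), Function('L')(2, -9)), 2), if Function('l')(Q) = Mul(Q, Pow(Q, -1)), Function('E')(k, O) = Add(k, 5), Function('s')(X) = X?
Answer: 1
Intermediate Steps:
Function('E')(k, O) = Add(5, k)
Function('l')(Q) = 1
Function('L')(N, w) = 8 (Function('L')(N, w) = Mul(Add(4, Add(5, -1)), 1) = Mul(Add(4, 4), 1) = Mul(8, 1) = 8)
Pow(Add(Function('s')(-7), Function('L')(2, -9)), 2) = Pow(Add(-7, 8), 2) = Pow(1, 2) = 1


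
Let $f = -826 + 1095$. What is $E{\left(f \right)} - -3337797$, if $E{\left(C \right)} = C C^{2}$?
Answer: $22802906$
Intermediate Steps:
$f = 269$
$E{\left(C \right)} = C^{3}$
$E{\left(f \right)} - -3337797 = 269^{3} - -3337797 = 19465109 + 3337797 = 22802906$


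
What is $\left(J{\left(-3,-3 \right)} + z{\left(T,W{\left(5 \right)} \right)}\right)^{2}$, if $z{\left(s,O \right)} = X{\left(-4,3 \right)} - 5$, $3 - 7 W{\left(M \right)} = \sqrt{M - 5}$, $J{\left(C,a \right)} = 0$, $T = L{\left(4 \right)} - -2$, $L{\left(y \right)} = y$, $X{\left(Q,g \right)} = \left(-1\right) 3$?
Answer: $64$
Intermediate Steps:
$X{\left(Q,g \right)} = -3$
$T = 6$ ($T = 4 - -2 = 4 + 2 = 6$)
$W{\left(M \right)} = \frac{3}{7} - \frac{\sqrt{-5 + M}}{7}$ ($W{\left(M \right)} = \frac{3}{7} - \frac{\sqrt{M - 5}}{7} = \frac{3}{7} - \frac{\sqrt{-5 + M}}{7}$)
$z{\left(s,O \right)} = -8$ ($z{\left(s,O \right)} = -3 - 5 = -8$)
$\left(J{\left(-3,-3 \right)} + z{\left(T,W{\left(5 \right)} \right)}\right)^{2} = \left(0 - 8\right)^{2} = \left(-8\right)^{2} = 64$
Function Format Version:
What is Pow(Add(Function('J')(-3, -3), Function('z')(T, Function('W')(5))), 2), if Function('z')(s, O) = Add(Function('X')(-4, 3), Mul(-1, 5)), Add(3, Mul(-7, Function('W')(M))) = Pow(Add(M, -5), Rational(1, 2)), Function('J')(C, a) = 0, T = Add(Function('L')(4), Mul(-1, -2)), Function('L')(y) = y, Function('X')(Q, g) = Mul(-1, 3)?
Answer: 64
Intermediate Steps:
Function('X')(Q, g) = -3
T = 6 (T = Add(4, Mul(-1, -2)) = Add(4, 2) = 6)
Function('W')(M) = Add(Rational(3, 7), Mul(Rational(-1, 7), Pow(Add(-5, M), Rational(1, 2)))) (Function('W')(M) = Add(Rational(3, 7), Mul(Rational(-1, 7), Pow(Add(M, -5), Rational(1, 2)))) = Add(Rational(3, 7), Mul(Rational(-1, 7), Pow(Add(-5, M), Rational(1, 2)))))
Function('z')(s, O) = -8 (Function('z')(s, O) = Add(-3, Mul(-1, 5)) = Add(-3, -5) = -8)
Pow(Add(Function('J')(-3, -3), Function('z')(T, Function('W')(5))), 2) = Pow(Add(0, -8), 2) = Pow(-8, 2) = 64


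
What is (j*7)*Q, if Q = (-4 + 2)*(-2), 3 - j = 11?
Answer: -224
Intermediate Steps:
j = -8 (j = 3 - 1*11 = 3 - 11 = -8)
Q = 4 (Q = -2*(-2) = 4)
(j*7)*Q = -8*7*4 = -56*4 = -224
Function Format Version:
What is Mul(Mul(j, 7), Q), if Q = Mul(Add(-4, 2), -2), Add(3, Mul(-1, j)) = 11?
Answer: -224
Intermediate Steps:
j = -8 (j = Add(3, Mul(-1, 11)) = Add(3, -11) = -8)
Q = 4 (Q = Mul(-2, -2) = 4)
Mul(Mul(j, 7), Q) = Mul(Mul(-8, 7), 4) = Mul(-56, 4) = -224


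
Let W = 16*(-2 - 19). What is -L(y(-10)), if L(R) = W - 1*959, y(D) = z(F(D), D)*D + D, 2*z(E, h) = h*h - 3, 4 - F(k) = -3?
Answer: 1295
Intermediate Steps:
F(k) = 7 (F(k) = 4 - 1*(-3) = 4 + 3 = 7)
z(E, h) = -3/2 + h²/2 (z(E, h) = (h*h - 3)/2 = (h² - 3)/2 = (-3 + h²)/2 = -3/2 + h²/2)
W = -336 (W = 16*(-21) = -336)
y(D) = D + D*(-3/2 + D²/2) (y(D) = (-3/2 + D²/2)*D + D = D*(-3/2 + D²/2) + D = D + D*(-3/2 + D²/2))
L(R) = -1295 (L(R) = -336 - 1*959 = -336 - 959 = -1295)
-L(y(-10)) = -1*(-1295) = 1295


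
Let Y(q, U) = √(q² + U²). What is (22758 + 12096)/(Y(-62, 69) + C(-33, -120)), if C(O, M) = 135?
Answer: 12717/26 - 471*√8605/130 ≈ 153.03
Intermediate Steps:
Y(q, U) = √(U² + q²)
(22758 + 12096)/(Y(-62, 69) + C(-33, -120)) = (22758 + 12096)/(√(69² + (-62)²) + 135) = 34854/(√(4761 + 3844) + 135) = 34854/(√8605 + 135) = 34854/(135 + √8605)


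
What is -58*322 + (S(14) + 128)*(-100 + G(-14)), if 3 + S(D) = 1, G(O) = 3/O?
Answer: -31303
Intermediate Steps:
S(D) = -2 (S(D) = -3 + 1 = -2)
-58*322 + (S(14) + 128)*(-100 + G(-14)) = -58*322 + (-2 + 128)*(-100 + 3/(-14)) = -18676 + 126*(-100 + 3*(-1/14)) = -18676 + 126*(-100 - 3/14) = -18676 + 126*(-1403/14) = -18676 - 12627 = -31303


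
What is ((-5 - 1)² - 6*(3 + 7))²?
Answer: 576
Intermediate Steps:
((-5 - 1)² - 6*(3 + 7))² = ((-6)² - 6*10)² = (36 - 60)² = (-24)² = 576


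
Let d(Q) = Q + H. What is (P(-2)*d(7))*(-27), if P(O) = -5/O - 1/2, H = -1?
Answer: -324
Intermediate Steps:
d(Q) = -1 + Q (d(Q) = Q - 1 = -1 + Q)
P(O) = -1/2 - 5/O (P(O) = -5/O - 1*1/2 = -5/O - 1/2 = -1/2 - 5/O)
(P(-2)*d(7))*(-27) = (((1/2)*(-10 - 1*(-2))/(-2))*(-1 + 7))*(-27) = (((1/2)*(-1/2)*(-10 + 2))*6)*(-27) = (((1/2)*(-1/2)*(-8))*6)*(-27) = (2*6)*(-27) = 12*(-27) = -324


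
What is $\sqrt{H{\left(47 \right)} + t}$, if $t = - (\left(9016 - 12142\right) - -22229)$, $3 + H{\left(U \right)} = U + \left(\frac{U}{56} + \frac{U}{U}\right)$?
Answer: $\frac{i \sqrt{14940814}}{28} \approx 138.05 i$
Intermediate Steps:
$H{\left(U \right)} = -2 + \frac{57 U}{56}$ ($H{\left(U \right)} = -3 + \left(U + \left(\frac{U}{56} + \frac{U}{U}\right)\right) = -3 + \left(U + \left(U \frac{1}{56} + 1\right)\right) = -3 + \left(U + \left(\frac{U}{56} + 1\right)\right) = -3 + \left(U + \left(1 + \frac{U}{56}\right)\right) = -3 + \left(1 + \frac{57 U}{56}\right) = -2 + \frac{57 U}{56}$)
$t = -19103$ ($t = - (-3126 + 22229) = \left(-1\right) 19103 = -19103$)
$\sqrt{H{\left(47 \right)} + t} = \sqrt{\left(-2 + \frac{57}{56} \cdot 47\right) - 19103} = \sqrt{\left(-2 + \frac{2679}{56}\right) - 19103} = \sqrt{\frac{2567}{56} - 19103} = \sqrt{- \frac{1067201}{56}} = \frac{i \sqrt{14940814}}{28}$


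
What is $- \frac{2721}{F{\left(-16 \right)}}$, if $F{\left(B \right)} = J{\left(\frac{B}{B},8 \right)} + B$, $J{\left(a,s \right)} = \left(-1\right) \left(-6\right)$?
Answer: $\frac{2721}{10} \approx 272.1$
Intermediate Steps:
$J{\left(a,s \right)} = 6$
$F{\left(B \right)} = 6 + B$
$- \frac{2721}{F{\left(-16 \right)}} = - \frac{2721}{6 - 16} = - \frac{2721}{-10} = \left(-2721\right) \left(- \frac{1}{10}\right) = \frac{2721}{10}$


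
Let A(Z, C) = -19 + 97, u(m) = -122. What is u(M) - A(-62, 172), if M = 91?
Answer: -200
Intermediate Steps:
A(Z, C) = 78
u(M) - A(-62, 172) = -122 - 1*78 = -122 - 78 = -200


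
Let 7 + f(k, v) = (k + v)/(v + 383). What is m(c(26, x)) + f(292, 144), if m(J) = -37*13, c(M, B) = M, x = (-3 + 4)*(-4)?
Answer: -256740/527 ≈ -487.17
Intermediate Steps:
x = -4 (x = 1*(-4) = -4)
f(k, v) = -7 + (k + v)/(383 + v) (f(k, v) = -7 + (k + v)/(v + 383) = -7 + (k + v)/(383 + v))
m(J) = -481
m(c(26, x)) + f(292, 144) = -481 + (-2681 + 292 - 6*144)/(383 + 144) = -481 + (-2681 + 292 - 864)/527 = -481 + (1/527)*(-3253) = -481 - 3253/527 = -256740/527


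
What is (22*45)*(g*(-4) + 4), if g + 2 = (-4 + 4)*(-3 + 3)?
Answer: 11880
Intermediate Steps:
g = -2 (g = -2 + (-4 + 4)*(-3 + 3) = -2 + 0*0 = -2 + 0 = -2)
(22*45)*(g*(-4) + 4) = (22*45)*(-2*(-4) + 4) = 990*(8 + 4) = 990*12 = 11880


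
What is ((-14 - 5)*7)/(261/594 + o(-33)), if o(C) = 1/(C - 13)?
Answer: -100947/317 ≈ -318.44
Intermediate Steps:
o(C) = 1/(-13 + C)
((-14 - 5)*7)/(261/594 + o(-33)) = ((-14 - 5)*7)/(261/594 + 1/(-13 - 33)) = (-19*7)/(261*(1/594) + 1/(-46)) = -133/(29/66 - 1/46) = -133/(317/759) = (759/317)*(-133) = -100947/317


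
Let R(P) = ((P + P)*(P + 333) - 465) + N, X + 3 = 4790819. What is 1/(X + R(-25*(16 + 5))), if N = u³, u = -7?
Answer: 1/4991608 ≈ 2.0034e-7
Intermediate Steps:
X = 4790816 (X = -3 + 4790819 = 4790816)
N = -343 (N = (-7)³ = -343)
R(P) = -808 + 2*P*(333 + P) (R(P) = ((P + P)*(P + 333) - 465) - 343 = ((2*P)*(333 + P) - 465) - 343 = (2*P*(333 + P) - 465) - 343 = (-465 + 2*P*(333 + P)) - 343 = -808 + 2*P*(333 + P))
1/(X + R(-25*(16 + 5))) = 1/(4790816 + (-808 + 2*(-25*(16 + 5))² + 666*(-25*(16 + 5)))) = 1/(4790816 + (-808 + 2*(-25*21)² + 666*(-25*21))) = 1/(4790816 + (-808 + 2*(-525)² + 666*(-525))) = 1/(4790816 + (-808 + 2*275625 - 349650)) = 1/(4790816 + (-808 + 551250 - 349650)) = 1/(4790816 + 200792) = 1/4991608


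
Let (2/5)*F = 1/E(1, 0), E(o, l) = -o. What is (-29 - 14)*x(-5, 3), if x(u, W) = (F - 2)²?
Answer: -3483/4 ≈ -870.75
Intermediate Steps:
F = -5/2 (F = 5/(2*((-1*1))) = (5/2)/(-1) = (5/2)*(-1) = -5/2 ≈ -2.5000)
x(u, W) = 81/4 (x(u, W) = (-5/2 - 2)² = (-9/2)² = 81/4)
(-29 - 14)*x(-5, 3) = (-29 - 14)*(81/4) = -43*81/4 = -3483/4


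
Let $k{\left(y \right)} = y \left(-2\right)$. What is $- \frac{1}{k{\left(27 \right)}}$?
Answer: $\frac{1}{54} \approx 0.018519$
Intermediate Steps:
$k{\left(y \right)} = - 2 y$
$- \frac{1}{k{\left(27 \right)}} = - \frac{1}{\left(-2\right) 27} = - \frac{1}{-54} = \left(-1\right) \left(- \frac{1}{54}\right) = \frac{1}{54}$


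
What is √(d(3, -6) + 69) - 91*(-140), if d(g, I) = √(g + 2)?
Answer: 12740 + √(69 + √5) ≈ 12748.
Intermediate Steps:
d(g, I) = √(2 + g)
√(d(3, -6) + 69) - 91*(-140) = √(√(2 + 3) + 69) - 91*(-140) = √(√5 + 69) + 12740 = √(69 + √5) + 12740 = 12740 + √(69 + √5)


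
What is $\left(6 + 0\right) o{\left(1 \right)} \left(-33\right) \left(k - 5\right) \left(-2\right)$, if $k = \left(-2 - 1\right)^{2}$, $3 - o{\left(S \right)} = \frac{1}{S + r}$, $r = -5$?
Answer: $5148$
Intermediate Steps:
$o{\left(S \right)} = 3 - \frac{1}{-5 + S}$ ($o{\left(S \right)} = 3 - \frac{1}{S - 5} = 3 - \frac{1}{-5 + S}$)
$k = 9$ ($k = \left(-3\right)^{2} = 9$)
$\left(6 + 0\right) o{\left(1 \right)} \left(-33\right) \left(k - 5\right) \left(-2\right) = \left(6 + 0\right) \frac{-16 + 3 \cdot 1}{-5 + 1} \left(-33\right) \left(9 - 5\right) \left(-2\right) = 6 \frac{-16 + 3}{-4} \left(-33\right) 4 \left(-2\right) = 6 \left(\left(- \frac{1}{4}\right) \left(-13\right)\right) \left(-33\right) \left(-8\right) = 6 \cdot \frac{13}{4} \left(-33\right) \left(-8\right) = \frac{39}{2} \left(-33\right) \left(-8\right) = \left(- \frac{1287}{2}\right) \left(-8\right) = 5148$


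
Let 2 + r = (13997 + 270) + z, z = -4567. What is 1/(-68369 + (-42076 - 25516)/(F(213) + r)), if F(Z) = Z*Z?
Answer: -55067/3764943315 ≈ -1.4626e-5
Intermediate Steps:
r = 9698 (r = -2 + ((13997 + 270) - 4567) = -2 + (14267 - 4567) = -2 + 9700 = 9698)
F(Z) = Z²
1/(-68369 + (-42076 - 25516)/(F(213) + r)) = 1/(-68369 + (-42076 - 25516)/(213² + 9698)) = 1/(-68369 - 67592/(45369 + 9698)) = 1/(-68369 - 67592/55067) = 1/(-3764943315/55067) = -55067/3764943315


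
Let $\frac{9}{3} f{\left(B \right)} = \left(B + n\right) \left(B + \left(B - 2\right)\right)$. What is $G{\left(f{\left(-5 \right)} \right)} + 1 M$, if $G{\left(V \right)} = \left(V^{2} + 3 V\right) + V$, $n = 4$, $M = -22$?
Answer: $10$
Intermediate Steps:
$f{\left(B \right)} = \frac{\left(-2 + 2 B\right) \left(4 + B\right)}{3}$ ($f{\left(B \right)} = \frac{\left(B + 4\right) \left(B + \left(B - 2\right)\right)}{3} = \frac{\left(4 + B\right) \left(B + \left(B - 2\right)\right)}{3} = \frac{\left(4 + B\right) \left(B + \left(-2 + B\right)\right)}{3} = \frac{\left(4 + B\right) \left(-2 + 2 B\right)}{3} = \frac{\left(-2 + 2 B\right) \left(4 + B\right)}{3}$)
$G{\left(V \right)} = V^{2} + 4 V$
$G{\left(f{\left(-5 \right)} \right)} + 1 M = \left(- \frac{8}{3} + 2 \left(-5\right) + \frac{2 \left(-5\right)^{2}}{3}\right) \left(4 + \left(- \frac{8}{3} + 2 \left(-5\right) + \frac{2 \left(-5\right)^{2}}{3}\right)\right) + 1 \left(-22\right) = \left(- \frac{8}{3} - 10 + \frac{2}{3} \cdot 25\right) \left(4 - -4\right) - 22 = \left(- \frac{8}{3} - 10 + \frac{50}{3}\right) \left(4 - -4\right) - 22 = 4 \left(4 + 4\right) - 22 = 4 \cdot 8 - 22 = 32 - 22 = 10$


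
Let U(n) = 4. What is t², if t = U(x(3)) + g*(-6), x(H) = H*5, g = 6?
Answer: 1024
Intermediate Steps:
x(H) = 5*H
t = -32 (t = 4 + 6*(-6) = 4 - 36 = -32)
t² = (-32)² = 1024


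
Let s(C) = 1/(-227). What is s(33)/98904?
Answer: -1/22451208 ≈ -4.4541e-8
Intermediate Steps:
s(C) = -1/227
s(33)/98904 = -1/227/98904 = -1/227*1/98904 = -1/22451208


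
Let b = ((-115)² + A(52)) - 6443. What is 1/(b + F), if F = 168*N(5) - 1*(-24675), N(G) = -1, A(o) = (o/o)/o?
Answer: 52/1627029 ≈ 3.1960e-5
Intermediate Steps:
A(o) = 1/o
b = 352665/52 (b = ((-115)² + 1/52) - 6443 = (13225 + 1/52) - 6443 = 687701/52 - 6443 = 352665/52 ≈ 6782.0)
F = 24507 (F = 168*(-1) - 1*(-24675) = -168 + 24675 = 24507)
1/(b + F) = 1/(352665/52 + 24507) = 1/(1627029/52) = 52/1627029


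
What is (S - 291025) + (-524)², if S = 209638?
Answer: 193189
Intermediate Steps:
(S - 291025) + (-524)² = (209638 - 291025) + (-524)² = -81387 + 274576 = 193189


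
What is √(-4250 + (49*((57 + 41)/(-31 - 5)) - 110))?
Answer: I*√161762/6 ≈ 67.033*I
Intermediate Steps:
√(-4250 + (49*((57 + 41)/(-31 - 5)) - 110)) = √(-4250 + (49*(98/(-36)) - 110)) = √(-4250 + (49*(98*(-1/36)) - 110)) = √(-4250 + (49*(-49/18) - 110)) = √(-4250 + (-2401/18 - 110)) = √(-4250 - 4381/18) = √(-80881/18) = I*√161762/6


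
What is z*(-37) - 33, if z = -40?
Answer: 1447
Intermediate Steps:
z*(-37) - 33 = -40*(-37) - 33 = 1480 - 33 = 1447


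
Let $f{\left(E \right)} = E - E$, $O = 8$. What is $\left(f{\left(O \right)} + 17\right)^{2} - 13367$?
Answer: $-13078$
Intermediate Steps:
$f{\left(E \right)} = 0$
$\left(f{\left(O \right)} + 17\right)^{2} - 13367 = \left(0 + 17\right)^{2} - 13367 = 17^{2} - 13367 = 289 - 13367 = -13078$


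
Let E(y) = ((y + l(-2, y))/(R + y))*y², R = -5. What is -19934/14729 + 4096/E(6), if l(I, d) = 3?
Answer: 13467842/1193049 ≈ 11.289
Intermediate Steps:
E(y) = y²*(3 + y)/(-5 + y) (E(y) = ((y + 3)/(-5 + y))*y² = ((3 + y)/(-5 + y))*y² = y²*(3 + y)/(-5 + y))
-19934/14729 + 4096/E(6) = -19934/14729 + 4096/((6²*(3 + 6)/(-5 + 6))) = -19934*1/14729 + 4096/((36*9/1)) = -19934/14729 + 4096/((36*1*9)) = -19934/14729 + 4096/324 = -19934/14729 + 4096*(1/324) = -19934/14729 + 1024/81 = 13467842/1193049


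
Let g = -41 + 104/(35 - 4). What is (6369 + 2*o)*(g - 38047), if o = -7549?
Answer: 10305666896/31 ≈ 3.3244e+8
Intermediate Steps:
g = -1167/31 (g = -41 + 104/31 = -1167/31 ≈ -37.645)
(6369 + 2*o)*(g - 38047) = (6369 + 2*(-7549))*(-1167/31 - 38047) = (6369 - 15098)*(-1180624/31) = -8729*(-1180624/31) = 10305666896/31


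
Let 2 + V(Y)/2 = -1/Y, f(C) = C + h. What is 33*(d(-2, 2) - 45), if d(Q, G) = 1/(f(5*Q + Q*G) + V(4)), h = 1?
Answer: -52041/35 ≈ -1486.9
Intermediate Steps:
f(C) = 1 + C (f(C) = C + 1 = 1 + C)
V(Y) = -4 - 2/Y (V(Y) = -4 + 2*(-1/Y) = -4 - 2/Y)
d(Q, G) = 1/(-7/2 + 5*Q + G*Q) (d(Q, G) = 1/((1 + (5*Q + Q*G)) + (-4 - 2/4)) = 1/((1 + (5*Q + G*Q)) + (-4 - 2*1/4)) = 1/((1 + 5*Q + G*Q) + (-4 - 1/2)) = 1/((1 + 5*Q + G*Q) - 9/2) = 1/(-7/2 + 5*Q + G*Q))
33*(d(-2, 2) - 45) = 33*(2/(-7 + 2*(-2)*(5 + 2)) - 45) = 33*(2/(-7 + 2*(-2)*7) - 45) = 33*(2/(-7 - 28) - 45) = 33*(2/(-35) - 45) = 33*(2*(-1/35) - 45) = 33*(-2/35 - 45) = 33*(-1577/35) = -52041/35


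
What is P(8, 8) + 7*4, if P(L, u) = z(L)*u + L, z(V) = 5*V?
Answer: 356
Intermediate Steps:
P(L, u) = L + 5*L*u (P(L, u) = (5*L)*u + L = 5*L*u + L = L + 5*L*u)
P(8, 8) + 7*4 = 8*(1 + 5*8) + 7*4 = 8*(1 + 40) + 28 = 8*41 + 28 = 328 + 28 = 356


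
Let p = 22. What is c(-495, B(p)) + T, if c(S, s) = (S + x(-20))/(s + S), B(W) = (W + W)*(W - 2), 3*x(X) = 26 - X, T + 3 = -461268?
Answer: -532769444/1155 ≈ -4.6127e+5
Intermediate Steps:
T = -461271 (T = -3 - 461268 = -461271)
x(X) = 26/3 - X/3 (x(X) = (26 - X)/3 = 26/3 - X/3)
B(W) = 2*W*(-2 + W) (B(W) = (2*W)*(-2 + W) = 2*W*(-2 + W))
c(S, s) = (46/3 + S)/(S + s) (c(S, s) = (S + (26/3 - 1/3*(-20)))/(s + S) = (S + (26/3 + 20/3))/(S + s) = (S + 46/3)/(S + s) = (46/3 + S)/(S + s))
c(-495, B(p)) + T = (46/3 - 495)/(-495 + 2*22*(-2 + 22)) - 461271 = -1439/3/(-495 + 2*22*20) - 461271 = -1439/3/(-495 + 880) - 461271 = -1439/3/385 - 461271 = (1/385)*(-1439/3) - 461271 = -1439/1155 - 461271 = -532769444/1155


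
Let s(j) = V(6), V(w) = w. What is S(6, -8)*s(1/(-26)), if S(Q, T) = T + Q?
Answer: -12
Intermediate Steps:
s(j) = 6
S(Q, T) = Q + T
S(6, -8)*s(1/(-26)) = (6 - 8)*6 = -2*6 = -12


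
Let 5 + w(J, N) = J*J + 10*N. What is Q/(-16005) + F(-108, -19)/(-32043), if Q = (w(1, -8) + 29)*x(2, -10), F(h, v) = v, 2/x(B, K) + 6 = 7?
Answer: 7735/1036057 ≈ 0.0074658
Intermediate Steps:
x(B, K) = 2 (x(B, K) = 2/(-6 + 7) = 2/1 = 2*1 = 2)
w(J, N) = -5 + J**2 + 10*N (w(J, N) = -5 + (J*J + 10*N) = -5 + (J**2 + 10*N) = -5 + J**2 + 10*N)
Q = -110 (Q = ((-5 + 1**2 + 10*(-8)) + 29)*2 = ((-5 + 1 - 80) + 29)*2 = (-84 + 29)*2 = -55*2 = -110)
Q/(-16005) + F(-108, -19)/(-32043) = -110/(-16005) - 19/(-32043) = -110*(-1/16005) - 19*(-1/32043) = 2/291 + 19/32043 = 7735/1036057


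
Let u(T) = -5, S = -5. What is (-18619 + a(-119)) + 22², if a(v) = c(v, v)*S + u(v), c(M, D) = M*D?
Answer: -88945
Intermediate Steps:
c(M, D) = D*M
a(v) = -5 - 5*v² (a(v) = (v*v)*(-5) - 5 = v²*(-5) - 5 = -5*v² - 5 = -5 - 5*v²)
(-18619 + a(-119)) + 22² = (-18619 + (-5 - 5*(-119)²)) + 22² = (-18619 + (-5 - 5*14161)) + 484 = (-18619 + (-5 - 70805)) + 484 = (-18619 - 70810) + 484 = -89429 + 484 = -88945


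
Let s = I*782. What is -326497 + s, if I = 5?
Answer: -322587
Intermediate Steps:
s = 3910 (s = 5*782 = 3910)
-326497 + s = -326497 + 3910 = -322587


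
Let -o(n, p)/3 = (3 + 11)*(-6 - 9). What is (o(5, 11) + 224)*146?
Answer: 124684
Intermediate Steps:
o(n, p) = 630 (o(n, p) = -3*(3 + 11)*(-6 - 9) = -42*(-15) = -3*(-210) = 630)
(o(5, 11) + 224)*146 = (630 + 224)*146 = 854*146 = 124684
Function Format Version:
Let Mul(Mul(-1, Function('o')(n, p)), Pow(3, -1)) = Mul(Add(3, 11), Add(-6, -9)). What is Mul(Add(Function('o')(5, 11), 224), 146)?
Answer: 124684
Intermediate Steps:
Function('o')(n, p) = 630 (Function('o')(n, p) = Mul(-3, Mul(Add(3, 11), Add(-6, -9))) = Mul(-3, Mul(14, -15)) = Mul(-3, -210) = 630)
Mul(Add(Function('o')(5, 11), 224), 146) = Mul(Add(630, 224), 146) = Mul(854, 146) = 124684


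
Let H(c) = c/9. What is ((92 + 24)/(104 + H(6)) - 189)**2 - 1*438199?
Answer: -9930976150/24649 ≈ -4.0290e+5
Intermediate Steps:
H(c) = c/9 (H(c) = c*(1/9) = c/9)
((92 + 24)/(104 + H(6)) - 189)**2 - 1*438199 = ((92 + 24)/(104 + (1/9)*6) - 189)**2 - 1*438199 = (116/(104 + 2/3) - 189)**2 - 438199 = (116/(314/3) - 189)**2 - 438199 = (116*(3/314) - 189)**2 - 438199 = (174/157 - 189)**2 - 438199 = (-29499/157)**2 - 438199 = 870191001/24649 - 438199 = -9930976150/24649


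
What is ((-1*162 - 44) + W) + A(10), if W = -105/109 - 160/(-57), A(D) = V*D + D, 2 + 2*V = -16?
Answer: -1765463/6213 ≈ -284.16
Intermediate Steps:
V = -9 (V = -1 + (½)*(-16) = -1 - 8 = -9)
A(D) = -8*D (A(D) = -9*D + D = -8*D)
W = 11455/6213 (W = -105*1/109 - 160*(-1/57) = -105/109 + 160/57 = 11455/6213 ≈ 1.8437)
((-1*162 - 44) + W) + A(10) = ((-1*162 - 44) + 11455/6213) - 8*10 = ((-162 - 44) + 11455/6213) - 80 = (-206 + 11455/6213) - 80 = -1268423/6213 - 80 = -1765463/6213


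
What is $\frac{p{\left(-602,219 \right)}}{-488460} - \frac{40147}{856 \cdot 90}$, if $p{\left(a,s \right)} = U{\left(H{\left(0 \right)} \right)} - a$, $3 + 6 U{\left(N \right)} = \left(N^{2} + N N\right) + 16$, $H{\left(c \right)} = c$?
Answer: $- \frac{109204159}{209060880} \approx -0.52236$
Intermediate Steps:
$U{\left(N \right)} = \frac{13}{6} + \frac{N^{2}}{3}$ ($U{\left(N \right)} = - \frac{1}{2} + \frac{\left(N^{2} + N N\right) + 16}{6} = - \frac{1}{2} + \frac{\left(N^{2} + N^{2}\right) + 16}{6} = - \frac{1}{2} + \frac{2 N^{2} + 16}{6} = - \frac{1}{2} + \frac{16 + 2 N^{2}}{6} = - \frac{1}{2} + \left(\frac{8}{3} + \frac{N^{2}}{3}\right) = \frac{13}{6} + \frac{N^{2}}{3}$)
$p{\left(a,s \right)} = \frac{13}{6} - a$ ($p{\left(a,s \right)} = \left(\frac{13}{6} + \frac{0^{2}}{3}\right) - a = \left(\frac{13}{6} + \frac{1}{3} \cdot 0\right) - a = \left(\frac{13}{6} + 0\right) - a = \frac{13}{6} - a$)
$\frac{p{\left(-602,219 \right)}}{-488460} - \frac{40147}{856 \cdot 90} = \frac{\frac{13}{6} - -602}{-488460} - \frac{40147}{856 \cdot 90} = \left(\frac{13}{6} + 602\right) \left(- \frac{1}{488460}\right) - \frac{40147}{77040} = \frac{3625}{6} \left(- \frac{1}{488460}\right) - \frac{40147}{77040} = - \frac{725}{586152} - \frac{40147}{77040} = - \frac{109204159}{209060880}$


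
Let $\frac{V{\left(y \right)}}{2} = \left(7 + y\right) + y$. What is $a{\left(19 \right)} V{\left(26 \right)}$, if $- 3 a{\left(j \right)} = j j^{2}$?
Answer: $- \frac{809362}{3} \approx -2.6979 \cdot 10^{5}$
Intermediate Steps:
$V{\left(y \right)} = 14 + 4 y$ ($V{\left(y \right)} = 2 \left(\left(7 + y\right) + y\right) = 2 \left(7 + 2 y\right) = 14 + 4 y$)
$a{\left(j \right)} = - \frac{j^{3}}{3}$ ($a{\left(j \right)} = - \frac{j j^{2}}{3} = - \frac{j^{3}}{3}$)
$a{\left(19 \right)} V{\left(26 \right)} = - \frac{19^{3}}{3} \left(14 + 4 \cdot 26\right) = \left(- \frac{1}{3}\right) 6859 \left(14 + 104\right) = \left(- \frac{6859}{3}\right) 118 = - \frac{809362}{3}$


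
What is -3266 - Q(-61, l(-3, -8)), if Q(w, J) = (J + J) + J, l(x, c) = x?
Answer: -3257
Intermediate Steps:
Q(w, J) = 3*J (Q(w, J) = 2*J + J = 3*J)
-3266 - Q(-61, l(-3, -8)) = -3266 - 3*(-3) = -3266 - 1*(-9) = -3266 + 9 = -3257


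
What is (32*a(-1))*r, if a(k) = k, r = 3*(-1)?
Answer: 96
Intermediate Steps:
r = -3
(32*a(-1))*r = (32*(-1))*(-3) = -32*(-3) = 96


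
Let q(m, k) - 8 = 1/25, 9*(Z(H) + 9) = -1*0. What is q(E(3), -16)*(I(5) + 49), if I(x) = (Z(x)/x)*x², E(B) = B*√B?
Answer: 804/25 ≈ 32.160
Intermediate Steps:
E(B) = B^(3/2)
Z(H) = -9 (Z(H) = -9 + (-1*0)/9 = -9 + (⅑)*0 = -9 + 0 = -9)
q(m, k) = 201/25 (q(m, k) = 8 + 1/25 = 201/25)
I(x) = -9*x (I(x) = (-9/x)*x² = -9*x)
q(E(3), -16)*(I(5) + 49) = 201*(-9*5 + 49)/25 = 201*(-45 + 49)/25 = (201/25)*4 = 804/25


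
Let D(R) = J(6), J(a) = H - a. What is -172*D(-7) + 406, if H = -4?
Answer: 2126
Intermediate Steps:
J(a) = -4 - a
D(R) = -10 (D(R) = -4 - 1*6 = -4 - 6 = -10)
-172*D(-7) + 406 = -172*(-10) + 406 = 1720 + 406 = 2126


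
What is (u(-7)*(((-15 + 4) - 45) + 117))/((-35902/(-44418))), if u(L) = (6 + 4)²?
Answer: 135474900/17951 ≈ 7546.9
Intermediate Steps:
u(L) = 100 (u(L) = 10² = 100)
(u(-7)*(((-15 + 4) - 45) + 117))/((-35902/(-44418))) = (100*(((-15 + 4) - 45) + 117))/((-35902/(-44418))) = (100*((-11 - 45) + 117))/((-35902*(-1/44418))) = (100*(-56 + 117))/(17951/22209) = (100*61)*(22209/17951) = 6100*(22209/17951) = 135474900/17951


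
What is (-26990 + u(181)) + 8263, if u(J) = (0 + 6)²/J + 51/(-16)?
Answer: -54242047/2896 ≈ -18730.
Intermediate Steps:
u(J) = -51/16 + 36/J (u(J) = 6²/J + 51*(-1/16) = 36/J - 51/16 = -51/16 + 36/J)
(-26990 + u(181)) + 8263 = (-26990 + (-51/16 + 36/181)) + 8263 = (-26990 - 8655/2896) + 8263 = -78171695/2896 + 8263 = -54242047/2896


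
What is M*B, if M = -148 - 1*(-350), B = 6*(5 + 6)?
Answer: 13332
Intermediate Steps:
B = 66 (B = 6*11 = 66)
M = 202 (M = -148 + 350 = 202)
M*B = 202*66 = 13332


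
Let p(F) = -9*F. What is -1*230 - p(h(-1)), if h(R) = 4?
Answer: -194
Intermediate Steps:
-1*230 - p(h(-1)) = -1*230 - (-9)*4 = -230 - 1*(-36) = -230 + 36 = -194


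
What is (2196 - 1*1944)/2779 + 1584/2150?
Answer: 353124/426775 ≈ 0.82742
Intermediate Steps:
(2196 - 1*1944)/2779 + 1584/2150 = (2196 - 1944)*(1/2779) + 1584*(1/2150) = 252*(1/2779) + 792/1075 = 36/397 + 792/1075 = 353124/426775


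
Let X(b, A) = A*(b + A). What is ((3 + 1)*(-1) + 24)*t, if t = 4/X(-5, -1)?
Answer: 40/3 ≈ 13.333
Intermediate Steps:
X(b, A) = A*(A + b)
t = ⅔ (t = 4/((-(-1 - 5))) = 4/((-1*(-6))) = 4/6 = 4*(⅙) = ⅔ ≈ 0.66667)
((3 + 1)*(-1) + 24)*t = ((3 + 1)*(-1) + 24)*(⅔) = (4*(-1) + 24)*(⅔) = (-4 + 24)*(⅔) = 20*(⅔) = 40/3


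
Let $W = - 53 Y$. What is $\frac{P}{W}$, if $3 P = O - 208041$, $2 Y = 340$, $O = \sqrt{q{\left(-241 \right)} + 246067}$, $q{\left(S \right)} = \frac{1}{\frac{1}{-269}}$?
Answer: $\frac{69347}{9010} - \frac{\sqrt{245798}}{27030} \approx 7.6783$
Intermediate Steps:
$q{\left(S \right)} = -269$ ($q{\left(S \right)} = \frac{1}{- \frac{1}{269}} = -269$)
$O = \sqrt{245798}$ ($O = \sqrt{-269 + 246067} = \sqrt{245798} \approx 495.78$)
$Y = 170$ ($Y = \frac{1}{2} \cdot 340 = 170$)
$P = -69347 + \frac{\sqrt{245798}}{3}$ ($P = \frac{\sqrt{245798} - 208041}{3} = \frac{-208041 + \sqrt{245798}}{3} = -69347 + \frac{\sqrt{245798}}{3} \approx -69182.0$)
$W = -9010$ ($W = \left(-53\right) 170 = -9010$)
$\frac{P}{W} = \frac{-69347 + \frac{\sqrt{245798}}{3}}{-9010} = \left(-69347 + \frac{\sqrt{245798}}{3}\right) \left(- \frac{1}{9010}\right) = \frac{69347}{9010} - \frac{\sqrt{245798}}{27030}$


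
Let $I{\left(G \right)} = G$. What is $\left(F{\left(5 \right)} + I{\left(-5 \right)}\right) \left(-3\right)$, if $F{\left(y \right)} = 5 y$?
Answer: $-60$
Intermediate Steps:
$\left(F{\left(5 \right)} + I{\left(-5 \right)}\right) \left(-3\right) = \left(5 \cdot 5 - 5\right) \left(-3\right) = \left(25 - 5\right) \left(-3\right) = 20 \left(-3\right) = -60$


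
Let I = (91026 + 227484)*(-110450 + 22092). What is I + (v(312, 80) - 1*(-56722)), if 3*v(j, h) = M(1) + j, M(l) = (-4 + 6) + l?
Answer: -28142849753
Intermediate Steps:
M(l) = 2 + l
I = -28142906580 (I = 318510*(-88358) = -28142906580)
v(j, h) = 1 + j/3 (v(j, h) = ((2 + 1) + j)/3 = (3 + j)/3 = 1 + j/3)
I + (v(312, 80) - 1*(-56722)) = -28142906580 + ((1 + (⅓)*312) - 1*(-56722)) = -28142906580 + ((1 + 104) + 56722) = -28142906580 + (105 + 56722) = -28142906580 + 56827 = -28142849753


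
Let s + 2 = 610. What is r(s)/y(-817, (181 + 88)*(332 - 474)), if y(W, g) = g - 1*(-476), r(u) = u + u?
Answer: -608/18861 ≈ -0.032236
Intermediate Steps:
s = 608 (s = -2 + 610 = 608)
r(u) = 2*u
y(W, g) = 476 + g (y(W, g) = g + 476 = 476 + g)
r(s)/y(-817, (181 + 88)*(332 - 474)) = (2*608)/(476 + (181 + 88)*(332 - 474)) = 1216/(476 + 269*(-142)) = 1216/(476 - 38198) = 1216/(-37722) = 1216*(-1/37722) = -608/18861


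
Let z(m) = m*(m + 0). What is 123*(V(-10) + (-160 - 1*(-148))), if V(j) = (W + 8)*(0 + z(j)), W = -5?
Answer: 35424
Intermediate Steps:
z(m) = m**2 (z(m) = m*m = m**2)
V(j) = 3*j**2 (V(j) = (-5 + 8)*(0 + j**2) = 3*j**2)
123*(V(-10) + (-160 - 1*(-148))) = 123*(3*(-10)**2 + (-160 - 1*(-148))) = 123*(3*100 + (-160 + 148)) = 123*(300 - 12) = 123*288 = 35424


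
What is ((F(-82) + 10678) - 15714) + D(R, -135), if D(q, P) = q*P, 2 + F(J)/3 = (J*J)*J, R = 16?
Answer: -1661306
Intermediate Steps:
F(J) = -6 + 3*J**3 (F(J) = -6 + 3*((J*J)*J) = -6 + 3*(J**2*J) = -6 + 3*J**3)
D(q, P) = P*q
((F(-82) + 10678) - 15714) + D(R, -135) = (((-6 + 3*(-82)**3) + 10678) - 15714) - 135*16 = (((-6 + 3*(-551368)) + 10678) - 15714) - 2160 = (((-6 - 1654104) + 10678) - 15714) - 2160 = ((-1654110 + 10678) - 15714) - 2160 = (-1643432 - 15714) - 2160 = -1659146 - 2160 = -1661306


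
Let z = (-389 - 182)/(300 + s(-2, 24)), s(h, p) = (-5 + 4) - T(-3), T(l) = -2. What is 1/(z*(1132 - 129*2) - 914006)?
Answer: -301/275614860 ≈ -1.0921e-6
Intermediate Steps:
s(h, p) = 1 (s(h, p) = (-5 + 4) - 1*(-2) = -1 + 2 = 1)
z = -571/301 (z = (-389 - 182)/(300 + 1) = -571/301 ≈ -1.8970)
1/(z*(1132 - 129*2) - 914006) = 1/(-571*(1132 - 129*2)/301 - 914006) = 1/(-571*(1132 - 258)/301 - 914006) = 1/(-571/301*874 - 914006) = 1/(-499054/301 - 914006) = 1/(-275614860/301) = -301/275614860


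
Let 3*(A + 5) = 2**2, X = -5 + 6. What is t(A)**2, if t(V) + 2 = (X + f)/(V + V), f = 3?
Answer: 784/121 ≈ 6.4793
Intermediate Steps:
X = 1
A = -11/3 (A = -5 + (1/3)*2**2 = -5 + (1/3)*4 = -5 + 4/3 = -11/3 ≈ -3.6667)
t(V) = -2 + 2/V (t(V) = -2 + (1 + 3)/(V + V) = -2 + 4/((2*V)) = -2 + 4*(1/(2*V)) = -2 + 2/V)
t(A)**2 = (-2 + 2/(-11/3))**2 = (-2 + 2*(-3/11))**2 = (-2 - 6/11)**2 = (-28/11)**2 = 784/121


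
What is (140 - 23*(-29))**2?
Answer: 651249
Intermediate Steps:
(140 - 23*(-29))**2 = (140 + 667)**2 = 807**2 = 651249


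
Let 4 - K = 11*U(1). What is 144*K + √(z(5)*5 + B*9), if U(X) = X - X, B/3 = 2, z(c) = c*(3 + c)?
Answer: 576 + √254 ≈ 591.94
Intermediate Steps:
B = 6 (B = 3*2 = 6)
U(X) = 0
K = 4 (K = 4 - 11*0 = 4 - 1*0 = 4 + 0 = 4)
144*K + √(z(5)*5 + B*9) = 144*4 + √((5*(3 + 5))*5 + 6*9) = 576 + √((5*8)*5 + 54) = 576 + √(40*5 + 54) = 576 + √(200 + 54) = 576 + √254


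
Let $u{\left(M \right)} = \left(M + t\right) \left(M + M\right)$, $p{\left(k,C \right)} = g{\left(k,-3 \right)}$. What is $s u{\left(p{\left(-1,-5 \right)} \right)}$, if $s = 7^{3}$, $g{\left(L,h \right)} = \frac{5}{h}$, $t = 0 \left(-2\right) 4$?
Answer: $\frac{17150}{9} \approx 1905.6$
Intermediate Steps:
$t = 0$ ($t = 0 \cdot 4 = 0$)
$p{\left(k,C \right)} = - \frac{5}{3}$ ($p{\left(k,C \right)} = \frac{5}{-3} = 5 \left(- \frac{1}{3}\right) = - \frac{5}{3}$)
$u{\left(M \right)} = 2 M^{2}$ ($u{\left(M \right)} = \left(M + 0\right) \left(M + M\right) = M 2 M = 2 M^{2}$)
$s = 343$
$s u{\left(p{\left(-1,-5 \right)} \right)} = 343 \cdot 2 \left(- \frac{5}{3}\right)^{2} = 343 \cdot 2 \cdot \frac{25}{9} = 343 \cdot \frac{50}{9} = \frac{17150}{9}$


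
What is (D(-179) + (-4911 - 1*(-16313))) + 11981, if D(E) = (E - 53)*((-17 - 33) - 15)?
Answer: 38463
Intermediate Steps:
D(E) = 3445 - 65*E (D(E) = (-53 + E)*(-50 - 15) = (-53 + E)*(-65) = 3445 - 65*E)
(D(-179) + (-4911 - 1*(-16313))) + 11981 = ((3445 - 65*(-179)) + (-4911 - 1*(-16313))) + 11981 = ((3445 + 11635) + (-4911 + 16313)) + 11981 = (15080 + 11402) + 11981 = 26482 + 11981 = 38463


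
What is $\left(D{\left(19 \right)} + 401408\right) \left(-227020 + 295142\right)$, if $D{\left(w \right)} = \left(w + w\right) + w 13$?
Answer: $27364130546$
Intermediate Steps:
$D{\left(w \right)} = 15 w$ ($D{\left(w \right)} = 2 w + 13 w = 15 w$)
$\left(D{\left(19 \right)} + 401408\right) \left(-227020 + 295142\right) = \left(15 \cdot 19 + 401408\right) \left(-227020 + 295142\right) = \left(285 + 401408\right) 68122 = 401693 \cdot 68122 = 27364130546$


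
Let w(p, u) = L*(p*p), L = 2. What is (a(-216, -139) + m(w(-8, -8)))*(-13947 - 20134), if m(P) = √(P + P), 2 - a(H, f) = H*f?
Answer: 1022634486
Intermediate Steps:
w(p, u) = 2*p² (w(p, u) = 2*(p*p) = 2*p²)
a(H, f) = 2 - H*f
m(P) = √2*√P (m(P) = √(2*P) = √2*√P)
(a(-216, -139) + m(w(-8, -8)))*(-13947 - 20134) = ((2 - 1*(-216)*(-139)) + √2*√(2*(-8)²))*(-13947 - 20134) = ((2 - 30024) + √2*√(2*64))*(-34081) = (-30022 + √2*√128)*(-34081) = (-30022 + √2*(8*√2))*(-34081) = (-30022 + 16)*(-34081) = -30006*(-34081) = 1022634486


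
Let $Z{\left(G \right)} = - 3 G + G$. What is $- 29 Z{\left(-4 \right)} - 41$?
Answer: $-273$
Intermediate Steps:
$Z{\left(G \right)} = - 2 G$
$- 29 Z{\left(-4 \right)} - 41 = - 29 \left(\left(-2\right) \left(-4\right)\right) - 41 = \left(-29\right) 8 - 41 = -232 - 41 = -273$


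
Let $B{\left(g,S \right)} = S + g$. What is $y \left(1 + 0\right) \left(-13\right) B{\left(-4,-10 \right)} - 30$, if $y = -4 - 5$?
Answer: $-1668$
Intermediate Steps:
$y = -9$
$y \left(1 + 0\right) \left(-13\right) B{\left(-4,-10 \right)} - 30 = - 9 \left(1 + 0\right) \left(-13\right) \left(-10 - 4\right) - 30 = \left(-9\right) 1 \left(-13\right) \left(-14\right) - 30 = \left(-9\right) \left(-13\right) \left(-14\right) - 30 = 117 \left(-14\right) - 30 = -1638 - 30 = -1668$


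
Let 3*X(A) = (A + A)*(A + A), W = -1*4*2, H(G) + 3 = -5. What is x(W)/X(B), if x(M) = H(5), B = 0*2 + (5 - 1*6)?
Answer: -6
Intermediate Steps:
H(G) = -8 (H(G) = -3 - 5 = -8)
B = -1 (B = 0 + (5 - 6) = 0 - 1 = -1)
W = -8 (W = -4*2 = -8)
x(M) = -8
X(A) = 4*A²/3 (X(A) = ((A + A)*(A + A))/3 = ((2*A)*(2*A))/3 = (4*A²)/3 = 4*A²/3)
x(W)/X(B) = -8/((4/3)*(-1)²) = -8/((4/3)*1) = -8/4/3 = -8*¾ = -6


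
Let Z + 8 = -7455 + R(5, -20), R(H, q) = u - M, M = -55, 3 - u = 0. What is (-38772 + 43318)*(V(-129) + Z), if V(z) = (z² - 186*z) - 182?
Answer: 150236208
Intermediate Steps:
u = 3 (u = 3 - 1*0 = 3 + 0 = 3)
R(H, q) = 58 (R(H, q) = 3 - 1*(-55) = 3 + 55 = 58)
V(z) = -182 + z² - 186*z
Z = -7405 (Z = -8 + (-7455 + 58) = -8 - 7397 = -7405)
(-38772 + 43318)*(V(-129) + Z) = (-38772 + 43318)*((-182 + (-129)² - 186*(-129)) - 7405) = 4546*((-182 + 16641 + 23994) - 7405) = 4546*(40453 - 7405) = 4546*33048 = 150236208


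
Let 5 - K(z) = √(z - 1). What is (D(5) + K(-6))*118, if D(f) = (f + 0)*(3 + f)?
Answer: 5310 - 118*I*√7 ≈ 5310.0 - 312.2*I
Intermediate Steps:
K(z) = 5 - √(-1 + z) (K(z) = 5 - √(z - 1) = 5 - √(-1 + z))
D(f) = f*(3 + f)
(D(5) + K(-6))*118 = (5*(3 + 5) + (5 - √(-1 - 6)))*118 = (5*8 + (5 - √(-7)))*118 = (40 + (5 - I*√7))*118 = (45 - I*√7)*118 = 5310 - 118*I*√7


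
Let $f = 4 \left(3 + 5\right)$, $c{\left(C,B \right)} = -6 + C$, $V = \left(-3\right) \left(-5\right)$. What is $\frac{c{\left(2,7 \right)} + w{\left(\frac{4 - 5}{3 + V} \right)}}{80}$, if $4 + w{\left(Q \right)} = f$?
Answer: $\frac{3}{10} \approx 0.3$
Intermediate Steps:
$V = 15$
$f = 32$ ($f = 4 \cdot 8 = 32$)
$w{\left(Q \right)} = 28$ ($w{\left(Q \right)} = -4 + 32 = 28$)
$\frac{c{\left(2,7 \right)} + w{\left(\frac{4 - 5}{3 + V} \right)}}{80} = \frac{\left(-6 + 2\right) + 28}{80} = \left(-4 + 28\right) \frac{1}{80} = 24 \cdot \frac{1}{80} = \frac{3}{10}$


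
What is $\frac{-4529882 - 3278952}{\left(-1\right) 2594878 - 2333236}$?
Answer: $\frac{3904417}{2464057} \approx 1.5845$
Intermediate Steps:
$\frac{-4529882 - 3278952}{\left(-1\right) 2594878 - 2333236} = - \frac{7808834}{-2594878 - 2333236} = - \frac{7808834}{-4928114} = \left(-7808834\right) \left(- \frac{1}{4928114}\right) = \frac{3904417}{2464057}$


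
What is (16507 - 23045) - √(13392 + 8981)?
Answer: -6538 - √22373 ≈ -6687.6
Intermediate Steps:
(16507 - 23045) - √(13392 + 8981) = -6538 - √22373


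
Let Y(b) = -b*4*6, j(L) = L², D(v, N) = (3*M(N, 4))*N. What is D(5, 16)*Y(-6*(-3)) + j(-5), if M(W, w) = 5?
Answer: -103655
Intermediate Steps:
D(v, N) = 15*N (D(v, N) = (3*5)*N = 15*N)
Y(b) = -24*b (Y(b) = -4*b*6 = -24*b)
D(5, 16)*Y(-6*(-3)) + j(-5) = (15*16)*(-(-24)*6*(-3)) + (-5)² = 240*(-(-24)*(-18)) + 25 = 240*(-24*18) + 25 = 240*(-432) + 25 = -103680 + 25 = -103655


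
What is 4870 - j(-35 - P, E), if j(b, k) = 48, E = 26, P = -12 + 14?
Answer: 4822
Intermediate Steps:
P = 2
4870 - j(-35 - P, E) = 4870 - 1*48 = 4870 - 48 = 4822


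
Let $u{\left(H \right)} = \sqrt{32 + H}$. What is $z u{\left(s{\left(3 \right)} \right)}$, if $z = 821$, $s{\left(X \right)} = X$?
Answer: $821 \sqrt{35} \approx 4857.1$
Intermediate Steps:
$z u{\left(s{\left(3 \right)} \right)} = 821 \sqrt{32 + 3} = 821 \sqrt{35}$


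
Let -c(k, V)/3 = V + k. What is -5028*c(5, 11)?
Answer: 241344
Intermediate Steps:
c(k, V) = -3*V - 3*k (c(k, V) = -3*(V + k) = -3*V - 3*k)
-5028*c(5, 11) = -5028*(-3*11 - 3*5) = -5028*(-33 - 15) = -5028*(-48) = 241344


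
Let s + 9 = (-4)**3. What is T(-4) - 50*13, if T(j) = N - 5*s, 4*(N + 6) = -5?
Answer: -1169/4 ≈ -292.25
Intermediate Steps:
s = -73 (s = -9 + (-4)**3 = -9 - 64 = -73)
N = -29/4 (N = -6 + (1/4)*(-5) = -6 - 5/4 = -29/4 ≈ -7.2500)
T(j) = 1431/4 (T(j) = -29/4 - 5*(-73) = -29/4 + 365 = 1431/4)
T(-4) - 50*13 = 1431/4 - 50*13 = 1431/4 - 650 = -1169/4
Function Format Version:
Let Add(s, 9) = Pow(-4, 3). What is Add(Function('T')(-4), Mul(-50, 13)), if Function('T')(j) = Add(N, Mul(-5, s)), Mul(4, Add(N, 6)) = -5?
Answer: Rational(-1169, 4) ≈ -292.25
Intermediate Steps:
s = -73 (s = Add(-9, Pow(-4, 3)) = Add(-9, -64) = -73)
N = Rational(-29, 4) (N = Add(-6, Mul(Rational(1, 4), -5)) = Add(-6, Rational(-5, 4)) = Rational(-29, 4) ≈ -7.2500)
Function('T')(j) = Rational(1431, 4) (Function('T')(j) = Add(Rational(-29, 4), Mul(-5, -73)) = Add(Rational(-29, 4), 365) = Rational(1431, 4))
Add(Function('T')(-4), Mul(-50, 13)) = Add(Rational(1431, 4), Mul(-50, 13)) = Add(Rational(1431, 4), -650) = Rational(-1169, 4)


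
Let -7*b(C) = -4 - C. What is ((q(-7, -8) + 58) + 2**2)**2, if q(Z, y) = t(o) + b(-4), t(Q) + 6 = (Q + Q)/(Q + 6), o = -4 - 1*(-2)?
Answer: 3025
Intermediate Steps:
o = -2 (o = -4 + 2 = -2)
b(C) = 4/7 + C/7 (b(C) = -(-4 - C)/7 = 4/7 + C/7)
t(Q) = -6 + 2*Q/(6 + Q) (t(Q) = -6 + (Q + Q)/(Q + 6) = -6 + (2*Q)/(6 + Q) = -6 + 2*Q/(6 + Q))
q(Z, y) = -7 (q(Z, y) = 4*(-9 - 1*(-2))/(6 - 2) + (4/7 + (1/7)*(-4)) = 4*(-9 + 2)/4 + (4/7 - 4/7) = 4*(1/4)*(-7) + 0 = -7 + 0 = -7)
((q(-7, -8) + 58) + 2**2)**2 = ((-7 + 58) + 2**2)**2 = (51 + 4)**2 = 55**2 = 3025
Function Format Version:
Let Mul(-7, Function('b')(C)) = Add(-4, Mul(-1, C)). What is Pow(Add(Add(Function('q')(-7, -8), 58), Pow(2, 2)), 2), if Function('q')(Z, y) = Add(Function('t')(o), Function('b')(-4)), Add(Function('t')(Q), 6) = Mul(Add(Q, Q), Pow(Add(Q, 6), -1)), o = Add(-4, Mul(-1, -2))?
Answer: 3025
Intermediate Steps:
o = -2 (o = Add(-4, 2) = -2)
Function('b')(C) = Add(Rational(4, 7), Mul(Rational(1, 7), C)) (Function('b')(C) = Mul(Rational(-1, 7), Add(-4, Mul(-1, C))) = Add(Rational(4, 7), Mul(Rational(1, 7), C)))
Function('t')(Q) = Add(-6, Mul(2, Q, Pow(Add(6, Q), -1))) (Function('t')(Q) = Add(-6, Mul(Add(Q, Q), Pow(Add(Q, 6), -1))) = Add(-6, Mul(Mul(2, Q), Pow(Add(6, Q), -1))) = Add(-6, Mul(2, Q, Pow(Add(6, Q), -1))))
Function('q')(Z, y) = -7 (Function('q')(Z, y) = Add(Mul(4, Pow(Add(6, -2), -1), Add(-9, Mul(-1, -2))), Add(Rational(4, 7), Mul(Rational(1, 7), -4))) = Add(Mul(4, Pow(4, -1), Add(-9, 2)), Add(Rational(4, 7), Rational(-4, 7))) = Add(Mul(4, Rational(1, 4), -7), 0) = Add(-7, 0) = -7)
Pow(Add(Add(Function('q')(-7, -8), 58), Pow(2, 2)), 2) = Pow(Add(Add(-7, 58), Pow(2, 2)), 2) = Pow(Add(51, 4), 2) = Pow(55, 2) = 3025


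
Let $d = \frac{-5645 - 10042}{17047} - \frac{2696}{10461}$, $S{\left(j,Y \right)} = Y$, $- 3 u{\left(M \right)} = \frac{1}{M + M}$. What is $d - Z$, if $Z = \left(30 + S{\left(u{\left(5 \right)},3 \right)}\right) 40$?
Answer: $- \frac{235603900859}{178328667} \approx -1321.2$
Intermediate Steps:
$u{\left(M \right)} = - \frac{1}{6 M}$ ($u{\left(M \right)} = - \frac{1}{3 \left(M + M\right)} = - \frac{1}{3 \cdot 2 M} = - \frac{\frac{1}{2} \frac{1}{M}}{3} = - \frac{1}{6 M}$)
$Z = 1320$ ($Z = \left(30 + 3\right) 40 = 33 \cdot 40 = 1320$)
$d = - \frac{210060419}{178328667}$ ($d = \left(-5645 - 10042\right) \frac{1}{17047} - \frac{2696}{10461} = \left(-15687\right) \frac{1}{17047} - \frac{2696}{10461} = - \frac{15687}{17047} - \frac{2696}{10461} = - \frac{210060419}{178328667} \approx -1.1779$)
$d - Z = - \frac{210060419}{178328667} - 1320 = - \frac{235603900859}{178328667}$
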